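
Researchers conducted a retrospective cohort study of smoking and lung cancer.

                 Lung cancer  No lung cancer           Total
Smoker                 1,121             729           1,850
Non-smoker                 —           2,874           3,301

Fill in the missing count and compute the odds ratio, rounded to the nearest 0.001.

The missing cell is in the unexposed row: 3301 − 2874 = 427.
So a = 1121, b = 729, c = 427, d = 2874.
OR = (a·d)/(b·c) = (1121 × 2874) / (729 × 427) = 3221754 / 311283 = 10.34992

10.350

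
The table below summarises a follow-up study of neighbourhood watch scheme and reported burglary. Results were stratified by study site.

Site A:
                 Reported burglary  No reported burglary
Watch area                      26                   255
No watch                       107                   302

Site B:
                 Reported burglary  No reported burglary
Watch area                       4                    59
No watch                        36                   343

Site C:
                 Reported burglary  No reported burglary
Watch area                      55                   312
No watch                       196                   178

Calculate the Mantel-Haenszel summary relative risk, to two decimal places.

0.32

RR_MH = Σ(aᵢ·n₀ᵢ/nᵢ) / Σ(cᵢ·n₁ᵢ/nᵢ), with n₁ᵢ = aᵢ+bᵢ (exposed), n₀ᵢ = cᵢ+dᵢ (unexposed), nᵢ = n₁ᵢ+n₀ᵢ.
Stratum 1 (Site A): n₁ = 281, n₀ = 409, n = 690; a·n₀/n = 26·409/690 = 15.4116; c·n₁/n = 107·281/690 = 43.5754
Stratum 2 (Site B): n₁ = 63, n₀ = 379, n = 442; a·n₀/n = 4·379/442 = 3.4299; c·n₁/n = 36·63/442 = 5.1312
Stratum 3 (Site C): n₁ = 367, n₀ = 374, n = 741; a·n₀/n = 55·374/741 = 27.7598; c·n₁/n = 196·367/741 = 97.0742
RR_MH = (15.4116 + 3.4299 + 27.7598) / (43.5754 + 5.1312 + 97.0742) = 46.6012 / 145.7808 = 0.31967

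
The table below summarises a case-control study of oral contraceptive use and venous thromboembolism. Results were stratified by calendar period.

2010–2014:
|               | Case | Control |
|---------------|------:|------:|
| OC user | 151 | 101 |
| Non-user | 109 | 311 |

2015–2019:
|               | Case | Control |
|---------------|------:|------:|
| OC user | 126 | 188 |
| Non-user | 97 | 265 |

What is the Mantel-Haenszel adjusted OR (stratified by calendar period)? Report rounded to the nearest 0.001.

2.751

OR_MH = Σ(aᵢdᵢ/nᵢ) / Σ(bᵢcᵢ/nᵢ), where nᵢ is the stratum total.
Stratum 1 (2010–2014): n = 672; a·d/n = 151·311/672 = 69.8824; b·c/n = 101·109/672 = 16.3824
Stratum 2 (2015–2019): n = 676; a·d/n = 126·265/676 = 49.3935; b·c/n = 188·97/676 = 26.9763
OR_MH = (69.8824 + 49.3935) / (16.3824 + 26.9763) = 119.2759 / 43.3588 = 2.75091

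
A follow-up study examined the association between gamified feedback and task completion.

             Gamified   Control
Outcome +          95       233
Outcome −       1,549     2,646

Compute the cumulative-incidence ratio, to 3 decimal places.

0.714

Reading the table with exposure as columns: a = 95 (Gamified, case), b = 1549 (Gamified, non-case), c = 233 (Control, case), d = 2646.
Risk in exposed = 95/1644 = 0.05779; risk in unexposed = 233/2879 = 0.08093.
RR = 0.05779 / 0.08093 = 0.71402
The risk is 29% lower among the exposed than among the unexposed.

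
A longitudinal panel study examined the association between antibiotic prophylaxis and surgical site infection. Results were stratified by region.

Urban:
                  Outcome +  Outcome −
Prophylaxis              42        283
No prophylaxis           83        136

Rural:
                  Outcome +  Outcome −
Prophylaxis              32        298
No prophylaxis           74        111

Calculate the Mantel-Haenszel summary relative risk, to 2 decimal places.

RR_MH = Σ(aᵢ·n₀ᵢ/nᵢ) / Σ(cᵢ·n₁ᵢ/nᵢ), with n₁ᵢ = aᵢ+bᵢ (exposed), n₀ᵢ = cᵢ+dᵢ (unexposed), nᵢ = n₁ᵢ+n₀ᵢ.
Stratum 1 (Urban): n₁ = 325, n₀ = 219, n = 544; a·n₀/n = 42·219/544 = 16.9081; c·n₁/n = 83·325/544 = 49.5864
Stratum 2 (Rural): n₁ = 330, n₀ = 185, n = 515; a·n₀/n = 32·185/515 = 11.4951; c·n₁/n = 74·330/515 = 47.4175
RR_MH = (16.9081 + 11.4951) / (49.5864 + 47.4175) = 28.4032 / 97.0039 = 0.29281

0.29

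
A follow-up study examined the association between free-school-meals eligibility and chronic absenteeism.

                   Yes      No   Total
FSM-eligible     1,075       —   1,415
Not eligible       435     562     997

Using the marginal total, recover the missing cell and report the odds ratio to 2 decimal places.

4.08

The missing cell is in the exposed row: 1415 − 1075 = 340.
So a = 1075, b = 340, c = 435, d = 562.
OR = (a·d)/(b·c) = (1075 × 562) / (340 × 435) = 604150 / 147900 = 4.08485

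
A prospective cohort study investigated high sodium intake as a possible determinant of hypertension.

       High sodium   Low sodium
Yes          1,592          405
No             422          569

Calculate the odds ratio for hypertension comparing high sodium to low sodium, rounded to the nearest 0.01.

Reading the table with exposure as columns: a = 1592 (High sodium, case), b = 422 (High sodium, non-case), c = 405 (Low sodium, case), d = 569.
OR = (a·d)/(b·c) = (1592 × 569) / (422 × 405) = 905848 / 170910 = 5.30015
The odds of hypertension are about 5.30 times as high in the high sodium group.

5.30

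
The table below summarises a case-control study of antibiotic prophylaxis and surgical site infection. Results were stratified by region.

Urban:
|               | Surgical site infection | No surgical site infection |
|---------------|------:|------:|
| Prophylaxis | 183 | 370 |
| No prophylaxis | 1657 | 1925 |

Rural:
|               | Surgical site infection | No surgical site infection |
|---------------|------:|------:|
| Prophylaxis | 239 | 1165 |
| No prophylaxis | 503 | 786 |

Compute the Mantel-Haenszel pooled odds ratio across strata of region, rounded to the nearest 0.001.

0.424

OR_MH = Σ(aᵢdᵢ/nᵢ) / Σ(bᵢcᵢ/nᵢ), where nᵢ is the stratum total.
Stratum 1 (Urban): n = 4135; a·d/n = 183·1925/4135 = 85.1935; b·c/n = 370·1657/4135 = 148.2684
Stratum 2 (Rural): n = 2693; a·d/n = 239·786/2693 = 69.7564; b·c/n = 1165·503/2693 = 217.5993
OR_MH = (85.1935 + 69.7564) / (148.2684 + 217.5993) = 154.9499 / 365.8678 = 0.42351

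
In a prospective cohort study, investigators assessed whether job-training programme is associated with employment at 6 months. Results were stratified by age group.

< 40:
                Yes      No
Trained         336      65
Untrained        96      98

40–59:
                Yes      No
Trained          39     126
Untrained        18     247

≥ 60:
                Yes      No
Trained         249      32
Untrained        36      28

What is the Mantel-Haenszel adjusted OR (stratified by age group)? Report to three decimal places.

OR_MH = Σ(aᵢdᵢ/nᵢ) / Σ(bᵢcᵢ/nᵢ), where nᵢ is the stratum total.
Stratum 1 (< 40): n = 595; a·d/n = 336·98/595 = 55.3412; b·c/n = 65·96/595 = 10.4874
Stratum 2 (40–59): n = 430; a·d/n = 39·247/430 = 22.4023; b·c/n = 126·18/430 = 5.2744
Stratum 3 (≥ 60): n = 345; a·d/n = 249·28/345 = 20.2087; b·c/n = 32·36/345 = 3.3391
OR_MH = (55.3412 + 22.4023 + 20.2087) / (10.4874 + 5.2744 + 3.3391) = 97.9522 / 19.1009 = 5.12813

5.128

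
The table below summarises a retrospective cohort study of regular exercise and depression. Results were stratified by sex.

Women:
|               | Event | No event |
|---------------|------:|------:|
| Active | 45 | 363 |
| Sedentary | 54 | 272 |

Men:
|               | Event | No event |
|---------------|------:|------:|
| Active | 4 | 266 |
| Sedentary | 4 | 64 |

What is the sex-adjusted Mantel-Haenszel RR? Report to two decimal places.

0.63

RR_MH = Σ(aᵢ·n₀ᵢ/nᵢ) / Σ(cᵢ·n₁ᵢ/nᵢ), with n₁ᵢ = aᵢ+bᵢ (exposed), n₀ᵢ = cᵢ+dᵢ (unexposed), nᵢ = n₁ᵢ+n₀ᵢ.
Stratum 1 (Women): n₁ = 408, n₀ = 326, n = 734; a·n₀/n = 45·326/734 = 19.9864; c·n₁/n = 54·408/734 = 30.0163
Stratum 2 (Men): n₁ = 270, n₀ = 68, n = 338; a·n₀/n = 4·68/338 = 0.8047; c·n₁/n = 4·270/338 = 3.1953
RR_MH = (19.9864 + 0.8047) / (30.0163 + 3.1953) = 20.7911 / 33.2116 = 0.62602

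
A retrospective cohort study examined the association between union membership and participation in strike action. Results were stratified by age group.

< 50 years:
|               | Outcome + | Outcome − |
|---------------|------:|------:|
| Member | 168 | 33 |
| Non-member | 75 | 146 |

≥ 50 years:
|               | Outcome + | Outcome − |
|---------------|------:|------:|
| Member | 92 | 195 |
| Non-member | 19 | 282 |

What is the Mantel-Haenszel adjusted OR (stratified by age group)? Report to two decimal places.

OR_MH = Σ(aᵢdᵢ/nᵢ) / Σ(bᵢcᵢ/nᵢ), where nᵢ is the stratum total.
Stratum 1 (< 50 years): n = 422; a·d/n = 168·146/422 = 58.1232; b·c/n = 33·75/422 = 5.8649
Stratum 2 (≥ 50 years): n = 588; a·d/n = 92·282/588 = 44.1224; b·c/n = 195·19/588 = 6.3010
OR_MH = (58.1232 + 44.1224) / (5.8649 + 6.3010) = 102.2457 / 12.1659 = 8.40425

8.40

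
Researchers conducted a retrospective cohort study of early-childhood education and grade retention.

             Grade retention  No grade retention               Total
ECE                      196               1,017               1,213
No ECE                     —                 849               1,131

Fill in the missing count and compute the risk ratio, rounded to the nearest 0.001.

The missing cell is in the unexposed row: 1131 − 849 = 282.
So a = 196, b = 1017, c = 282, d = 849.
RR = [a/(a+b)] / [c/(c+d)] = (196/1213) / (282/1131) = 0.16158/0.24934 = 0.64805

0.648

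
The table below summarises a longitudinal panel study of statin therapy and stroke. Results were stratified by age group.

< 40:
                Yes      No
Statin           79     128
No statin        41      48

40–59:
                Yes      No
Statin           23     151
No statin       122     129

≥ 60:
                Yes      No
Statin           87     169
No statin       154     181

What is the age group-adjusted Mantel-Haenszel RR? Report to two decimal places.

0.60

RR_MH = Σ(aᵢ·n₀ᵢ/nᵢ) / Σ(cᵢ·n₁ᵢ/nᵢ), with n₁ᵢ = aᵢ+bᵢ (exposed), n₀ᵢ = cᵢ+dᵢ (unexposed), nᵢ = n₁ᵢ+n₀ᵢ.
Stratum 1 (< 40): n₁ = 207, n₀ = 89, n = 296; a·n₀/n = 79·89/296 = 23.7534; c·n₁/n = 41·207/296 = 28.6723
Stratum 2 (40–59): n₁ = 174, n₀ = 251, n = 425; a·n₀/n = 23·251/425 = 13.5835; c·n₁/n = 122·174/425 = 49.9482
Stratum 3 (≥ 60): n₁ = 256, n₀ = 335, n = 591; a·n₀/n = 87·335/591 = 49.3147; c·n₁/n = 154·256/591 = 66.7073
RR_MH = (23.7534 + 13.5835 + 49.3147) / (28.6723 + 49.9482 + 66.7073) = 86.6516 / 145.3278 = 0.59625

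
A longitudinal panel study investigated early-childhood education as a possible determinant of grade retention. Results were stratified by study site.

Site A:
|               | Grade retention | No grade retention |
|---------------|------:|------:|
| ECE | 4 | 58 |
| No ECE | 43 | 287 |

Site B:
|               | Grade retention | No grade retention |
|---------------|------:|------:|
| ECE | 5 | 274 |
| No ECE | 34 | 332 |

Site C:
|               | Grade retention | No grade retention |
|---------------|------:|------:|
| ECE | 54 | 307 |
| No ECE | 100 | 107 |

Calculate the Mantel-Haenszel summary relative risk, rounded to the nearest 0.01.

0.30

RR_MH = Σ(aᵢ·n₀ᵢ/nᵢ) / Σ(cᵢ·n₁ᵢ/nᵢ), with n₁ᵢ = aᵢ+bᵢ (exposed), n₀ᵢ = cᵢ+dᵢ (unexposed), nᵢ = n₁ᵢ+n₀ᵢ.
Stratum 1 (Site A): n₁ = 62, n₀ = 330, n = 392; a·n₀/n = 4·330/392 = 3.3673; c·n₁/n = 43·62/392 = 6.8010
Stratum 2 (Site B): n₁ = 279, n₀ = 366, n = 645; a·n₀/n = 5·366/645 = 2.8372; c·n₁/n = 34·279/645 = 14.7070
Stratum 3 (Site C): n₁ = 361, n₀ = 207, n = 568; a·n₀/n = 54·207/568 = 19.6796; c·n₁/n = 100·361/568 = 63.5563
RR_MH = (3.3673 + 2.8372 + 19.6796) / (6.8010 + 14.7070 + 63.5563) = 25.8841 / 85.0643 = 0.30429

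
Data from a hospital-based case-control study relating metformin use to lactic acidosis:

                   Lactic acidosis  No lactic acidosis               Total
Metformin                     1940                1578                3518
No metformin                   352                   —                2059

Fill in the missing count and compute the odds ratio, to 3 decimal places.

The missing cell is in the unexposed row: 2059 − 352 = 1707.
So a = 1940, b = 1578, c = 352, d = 1707.
OR = (a·d)/(b·c) = (1940 × 1707) / (1578 × 352) = 3311580 / 555456 = 5.96191

5.962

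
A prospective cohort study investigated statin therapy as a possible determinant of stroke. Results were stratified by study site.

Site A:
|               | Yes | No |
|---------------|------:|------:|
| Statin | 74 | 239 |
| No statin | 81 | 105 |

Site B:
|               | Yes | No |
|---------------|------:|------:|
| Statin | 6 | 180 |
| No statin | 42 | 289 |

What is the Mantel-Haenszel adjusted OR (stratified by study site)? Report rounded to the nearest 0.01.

OR_MH = Σ(aᵢdᵢ/nᵢ) / Σ(bᵢcᵢ/nᵢ), where nᵢ is the stratum total.
Stratum 1 (Site A): n = 499; a·d/n = 74·105/499 = 15.5711; b·c/n = 239·81/499 = 38.7956
Stratum 2 (Site B): n = 517; a·d/n = 6·289/517 = 3.3540; b·c/n = 180·42/517 = 14.6228
OR_MH = (15.5711 + 3.3540) / (38.7956 + 14.6228) = 18.9251 / 53.4184 = 0.35428

0.35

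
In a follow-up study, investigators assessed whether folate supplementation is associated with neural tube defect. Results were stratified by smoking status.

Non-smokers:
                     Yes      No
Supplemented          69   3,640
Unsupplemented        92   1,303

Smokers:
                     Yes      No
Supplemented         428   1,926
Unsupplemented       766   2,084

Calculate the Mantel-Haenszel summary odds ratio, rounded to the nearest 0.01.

0.54

OR_MH = Σ(aᵢdᵢ/nᵢ) / Σ(bᵢcᵢ/nᵢ), where nᵢ is the stratum total.
Stratum 1 (Non-smokers): n = 5104; a·d/n = 69·1303/5104 = 17.6150; b·c/n = 3640·92/5104 = 65.6113
Stratum 2 (Smokers): n = 5204; a·d/n = 428·2084/5204 = 171.3974; b·c/n = 1926·766/5204 = 283.4965
OR_MH = (17.6150 + 171.3974) / (65.6113 + 283.4965) = 189.0124 / 349.1078 = 0.54142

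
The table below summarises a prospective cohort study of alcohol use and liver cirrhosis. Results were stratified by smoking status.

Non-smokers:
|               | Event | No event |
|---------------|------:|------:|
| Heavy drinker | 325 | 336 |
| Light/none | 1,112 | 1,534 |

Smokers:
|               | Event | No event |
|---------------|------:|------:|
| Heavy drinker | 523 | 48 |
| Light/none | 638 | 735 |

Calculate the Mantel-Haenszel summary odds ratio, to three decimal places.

OR_MH = Σ(aᵢdᵢ/nᵢ) / Σ(bᵢcᵢ/nᵢ), where nᵢ is the stratum total.
Stratum 1 (Non-smokers): n = 3307; a·d/n = 325·1534/3307 = 150.7560; b·c/n = 336·1112/3307 = 112.9822
Stratum 2 (Smokers): n = 1944; a·d/n = 523·735/1944 = 197.7392; b·c/n = 48·638/1944 = 15.7531
OR_MH = (150.7560 + 197.7392) / (112.9822 + 15.7531) = 348.4952 / 128.7352 = 2.70707

2.707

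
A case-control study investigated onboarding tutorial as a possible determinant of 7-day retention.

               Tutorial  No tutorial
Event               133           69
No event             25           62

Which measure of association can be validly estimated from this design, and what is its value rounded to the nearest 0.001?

4.780

Reading the table with exposure as columns: a = 133 (Tutorial, case), b = 25 (Tutorial, non-case), c = 69 (No tutorial, case), d = 62.
This is a case-control study: participants were sampled on outcome status, so risks in the source population cannot be estimated directly — relative risk is not valid here. The odds ratio is the appropriate measure.
OR = (a·d)/(b·c) = (133 × 62) / (25 × 69) = 8246 / 1725 = 4.78029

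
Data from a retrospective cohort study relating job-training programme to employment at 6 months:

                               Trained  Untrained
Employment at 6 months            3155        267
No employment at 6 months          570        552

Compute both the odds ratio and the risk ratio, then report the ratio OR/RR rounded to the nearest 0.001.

4.405

Reading the table with exposure as columns: a = 3155 (Trained, case), b = 570 (Trained, non-case), c = 267 (Untrained, case), d = 552.
OR = (3155·552)/(570·267) = 1741560/152190 = 11.44333
Risk in exposed = 3155/3725 = 0.84698; risk in unexposed = 267/819 = 0.32601; RR = 2.59804
OR/RR = 11.44333 / 2.59804 = 4.40460
The outcome is not rare, so the OR lies further from 1 than the RR.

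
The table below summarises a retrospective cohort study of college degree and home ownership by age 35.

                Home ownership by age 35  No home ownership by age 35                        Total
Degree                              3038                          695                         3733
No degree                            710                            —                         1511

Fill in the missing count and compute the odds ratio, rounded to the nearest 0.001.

The missing cell is in the unexposed row: 1511 − 710 = 801.
So a = 3038, b = 695, c = 710, d = 801.
OR = (a·d)/(b·c) = (3038 × 801) / (695 × 710) = 2433438 / 493450 = 4.93148

4.931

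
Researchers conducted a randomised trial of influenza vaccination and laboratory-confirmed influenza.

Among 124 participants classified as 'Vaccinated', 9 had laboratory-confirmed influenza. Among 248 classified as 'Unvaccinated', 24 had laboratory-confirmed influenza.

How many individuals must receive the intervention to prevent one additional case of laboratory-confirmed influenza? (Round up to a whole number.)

42

Risk in treated group = 9/124 = 0.07258; risk in control = 24/248 = 0.09677.
Absolute risk reduction = 0.09677 − 0.07258 = 0.02419
NNT = 1 / ARR = 1 / 0.02419 = 41.333 → round up → 42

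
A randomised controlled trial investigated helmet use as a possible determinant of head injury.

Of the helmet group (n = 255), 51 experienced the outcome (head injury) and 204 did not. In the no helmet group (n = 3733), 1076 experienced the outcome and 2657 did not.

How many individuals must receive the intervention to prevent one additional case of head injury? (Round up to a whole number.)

Risk in treated group = 51/255 = 0.20000; risk in control = 1076/3733 = 0.28824.
Absolute risk reduction = 0.28824 − 0.20000 = 0.08824
NNT = 1 / ARR = 1 / 0.08824 = 11.333 → round up → 12

12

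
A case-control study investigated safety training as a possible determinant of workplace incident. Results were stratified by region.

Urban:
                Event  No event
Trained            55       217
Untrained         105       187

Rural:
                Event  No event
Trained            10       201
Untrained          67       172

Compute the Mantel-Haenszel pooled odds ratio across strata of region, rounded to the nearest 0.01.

0.31

OR_MH = Σ(aᵢdᵢ/nᵢ) / Σ(bᵢcᵢ/nᵢ), where nᵢ is the stratum total.
Stratum 1 (Urban): n = 564; a·d/n = 55·187/564 = 18.2358; b·c/n = 217·105/564 = 40.3989
Stratum 2 (Rural): n = 450; a·d/n = 10·172/450 = 3.8222; b·c/n = 201·67/450 = 29.9267
OR_MH = (18.2358 + 3.8222) / (40.3989 + 29.9267) = 22.0580 / 70.3256 = 0.31366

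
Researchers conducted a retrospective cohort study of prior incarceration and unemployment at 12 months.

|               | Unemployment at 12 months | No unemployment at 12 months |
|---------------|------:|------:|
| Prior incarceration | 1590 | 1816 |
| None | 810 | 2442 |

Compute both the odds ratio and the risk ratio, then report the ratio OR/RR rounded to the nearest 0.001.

Cells: a = 1590, b = 1816, c = 810, d = 2442.
OR = (1590·2442)/(1816·810) = 3882780/1470960 = 2.63962
Risk in exposed = 1590/3406 = 0.46682; risk in unexposed = 810/3252 = 0.24908; RR = 1.87421
OR/RR = 2.63962 / 1.87421 = 1.40839
The outcome is not rare, so the OR lies further from 1 than the RR.

1.408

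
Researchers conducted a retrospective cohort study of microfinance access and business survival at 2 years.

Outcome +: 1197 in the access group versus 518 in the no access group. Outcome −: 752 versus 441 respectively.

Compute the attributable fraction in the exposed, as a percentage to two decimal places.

12.05

From the description: a = 1197, b = 752, c = 518, d = 441.
Risk in exposed = 1197/1949 = 0.61416; risk in unexposed = 518/959 = 0.54015.
RR = 0.61416/0.54015 = 1.13703
AR% = (RR − 1)/RR × 100 = (1.13703 − 1)/1.13703 × 100 = 12.0514%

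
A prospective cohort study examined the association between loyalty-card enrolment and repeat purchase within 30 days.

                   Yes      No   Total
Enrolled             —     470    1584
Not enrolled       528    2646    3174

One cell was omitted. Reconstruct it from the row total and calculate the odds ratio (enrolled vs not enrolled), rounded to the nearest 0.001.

The missing cell is in the exposed row: 1584 − 470 = 1114.
So a = 1114, b = 470, c = 528, d = 2646.
OR = (a·d)/(b·c) = (1114 × 2646) / (470 × 528) = 2947644 / 248160 = 11.87800

11.878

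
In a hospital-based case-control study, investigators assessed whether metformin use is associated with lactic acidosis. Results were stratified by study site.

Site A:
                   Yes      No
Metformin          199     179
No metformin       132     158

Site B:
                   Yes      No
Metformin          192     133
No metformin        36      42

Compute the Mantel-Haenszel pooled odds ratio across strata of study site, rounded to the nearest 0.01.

OR_MH = Σ(aᵢdᵢ/nᵢ) / Σ(bᵢcᵢ/nᵢ), where nᵢ is the stratum total.
Stratum 1 (Site A): n = 668; a·d/n = 199·158/668 = 47.0689; b·c/n = 179·132/668 = 35.3713
Stratum 2 (Site B): n = 403; a·d/n = 192·42/403 = 20.0099; b·c/n = 133·36/403 = 11.8809
OR_MH = (47.0689 + 20.0099) / (35.3713 + 11.8809) = 67.0788 / 47.2522 = 1.41959

1.42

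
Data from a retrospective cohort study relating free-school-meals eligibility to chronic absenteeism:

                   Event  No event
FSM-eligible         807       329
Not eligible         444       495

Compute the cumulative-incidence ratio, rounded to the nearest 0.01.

Cells: a = 807, b = 329, c = 444, d = 495.
Risk in exposed = 807/1136 = 0.71039; risk in unexposed = 444/939 = 0.47284.
RR = 0.71039 / 0.47284 = 1.50237
The risk among the exposed is 1.50 times that among the unexposed.

1.50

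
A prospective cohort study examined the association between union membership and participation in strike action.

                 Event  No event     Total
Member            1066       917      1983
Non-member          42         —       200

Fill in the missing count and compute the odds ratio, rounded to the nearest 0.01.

The missing cell is in the unexposed row: 200 − 42 = 158.
So a = 1066, b = 917, c = 42, d = 158.
OR = (a·d)/(b·c) = (1066 × 158) / (917 × 42) = 168428 / 38514 = 4.37316

4.37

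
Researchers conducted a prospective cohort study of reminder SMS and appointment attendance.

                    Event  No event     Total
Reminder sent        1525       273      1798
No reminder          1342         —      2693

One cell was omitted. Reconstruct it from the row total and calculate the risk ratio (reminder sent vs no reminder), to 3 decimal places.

1.702

The missing cell is in the unexposed row: 2693 − 1342 = 1351.
So a = 1525, b = 273, c = 1342, d = 1351.
RR = [a/(a+b)] / [c/(c+d)] = (1525/1798) / (1342/2693) = 0.84816/0.49833 = 1.70202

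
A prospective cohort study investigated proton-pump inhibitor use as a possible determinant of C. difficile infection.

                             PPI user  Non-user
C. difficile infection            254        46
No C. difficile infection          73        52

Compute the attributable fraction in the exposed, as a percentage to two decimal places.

Reading the table with exposure as columns: a = 254 (PPI user, case), b = 73 (PPI user, non-case), c = 46 (Non-user, case), d = 52.
Risk in exposed = 254/327 = 0.77676; risk in unexposed = 46/98 = 0.46939.
RR = 0.77676/0.46939 = 1.65483
AR% = (RR − 1)/RR × 100 = (1.65483 − 1)/1.65483 × 100 = 39.5709%

39.57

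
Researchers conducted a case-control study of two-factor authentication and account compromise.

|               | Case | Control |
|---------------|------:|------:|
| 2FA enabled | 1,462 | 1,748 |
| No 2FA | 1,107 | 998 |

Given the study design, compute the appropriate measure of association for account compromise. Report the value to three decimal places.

Cells: a = 1462, b = 1748, c = 1107, d = 998.
This is a case-control study: participants were sampled on outcome status, so risks in the source population cannot be estimated directly — relative risk is not valid here. The odds ratio is the appropriate measure.
OR = (a·d)/(b·c) = (1462 × 998) / (1748 × 1107) = 1459076 / 1935036 = 0.75403

0.754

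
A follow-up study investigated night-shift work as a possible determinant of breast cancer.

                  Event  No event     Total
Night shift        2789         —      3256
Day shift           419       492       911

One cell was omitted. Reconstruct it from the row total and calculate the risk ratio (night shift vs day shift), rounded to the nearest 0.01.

1.86

The missing cell is in the exposed row: 3256 − 2789 = 467.
So a = 2789, b = 467, c = 419, d = 492.
RR = [a/(a+b)] / [c/(c+d)] = (2789/3256) / (419/911) = 0.85657/0.45993 = 1.86238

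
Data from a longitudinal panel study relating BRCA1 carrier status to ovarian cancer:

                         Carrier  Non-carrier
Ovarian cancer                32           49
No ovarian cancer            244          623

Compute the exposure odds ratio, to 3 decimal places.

Reading the table with exposure as columns: a = 32 (Carrier, case), b = 244 (Carrier, non-case), c = 49 (Non-carrier, case), d = 623.
OR = (a·d)/(b·c) = (32 × 623) / (244 × 49) = 19936 / 11956 = 1.66745
The odds of ovarian cancer are about 1.67 times as high in the carrier group.

1.667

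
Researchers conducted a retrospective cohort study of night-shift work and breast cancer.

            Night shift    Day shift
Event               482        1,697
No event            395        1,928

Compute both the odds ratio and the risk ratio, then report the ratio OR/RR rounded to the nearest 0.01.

1.18

Reading the table with exposure as columns: a = 482 (Night shift, case), b = 395 (Night shift, non-case), c = 1697 (Day shift, case), d = 1928.
OR = (482·1928)/(395·1697) = 929296/670315 = 1.38636
Risk in exposed = 482/877 = 0.54960; risk in unexposed = 1697/3625 = 0.46814; RR = 1.17401
OR/RR = 1.38636 / 1.17401 = 1.18087
The outcome is not rare, so the OR lies further from 1 than the RR.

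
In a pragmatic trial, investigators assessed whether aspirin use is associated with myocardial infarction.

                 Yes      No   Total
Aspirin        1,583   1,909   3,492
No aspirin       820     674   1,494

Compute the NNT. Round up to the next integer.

Risk in treated group = 1583/3492 = 0.45332; risk in control = 820/1494 = 0.54886.
Absolute risk reduction = 0.54886 − 0.45332 = 0.09554
NNT = 1 / ARR = 1 / 0.09554 = 10.467 → round up → 11

11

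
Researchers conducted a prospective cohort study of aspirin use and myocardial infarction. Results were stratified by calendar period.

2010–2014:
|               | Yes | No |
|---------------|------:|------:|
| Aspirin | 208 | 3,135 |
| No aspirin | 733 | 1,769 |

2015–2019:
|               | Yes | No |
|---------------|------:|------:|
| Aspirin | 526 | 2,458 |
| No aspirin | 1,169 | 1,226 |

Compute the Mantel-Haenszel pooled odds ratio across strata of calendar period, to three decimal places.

OR_MH = Σ(aᵢdᵢ/nᵢ) / Σ(bᵢcᵢ/nᵢ), where nᵢ is the stratum total.
Stratum 1 (2010–2014): n = 5845; a·d/n = 208·1769/5845 = 62.9516; b·c/n = 3135·733/5845 = 393.1488
Stratum 2 (2015–2019): n = 5379; a·d/n = 526·1226/5379 = 119.8877; b·c/n = 2458·1169/5379 = 534.1889
OR_MH = (62.9516 + 119.8877) / (393.1488 + 534.1889) = 182.8393 / 927.3377 = 0.19717

0.197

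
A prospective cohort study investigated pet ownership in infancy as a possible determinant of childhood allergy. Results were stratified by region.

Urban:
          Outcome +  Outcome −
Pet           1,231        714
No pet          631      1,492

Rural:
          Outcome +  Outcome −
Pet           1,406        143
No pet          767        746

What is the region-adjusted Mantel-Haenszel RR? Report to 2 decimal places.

RR_MH = Σ(aᵢ·n₀ᵢ/nᵢ) / Σ(cᵢ·n₁ᵢ/nᵢ), with n₁ᵢ = aᵢ+bᵢ (exposed), n₀ᵢ = cᵢ+dᵢ (unexposed), nᵢ = n₁ᵢ+n₀ᵢ.
Stratum 1 (Urban): n₁ = 1945, n₀ = 2123, n = 4068; a·n₀/n = 1231·2123/4068 = 642.4319; c·n₁/n = 631·1945/4068 = 301.6949
Stratum 2 (Rural): n₁ = 1549, n₀ = 1513, n = 3062; a·n₀/n = 1406·1513/3062 = 694.7348; c·n₁/n = 767·1549/3062 = 388.0088
RR_MH = (642.4319 + 694.7348) / (301.6949 + 388.0088) = 1337.1667 / 689.7038 = 1.93876

1.94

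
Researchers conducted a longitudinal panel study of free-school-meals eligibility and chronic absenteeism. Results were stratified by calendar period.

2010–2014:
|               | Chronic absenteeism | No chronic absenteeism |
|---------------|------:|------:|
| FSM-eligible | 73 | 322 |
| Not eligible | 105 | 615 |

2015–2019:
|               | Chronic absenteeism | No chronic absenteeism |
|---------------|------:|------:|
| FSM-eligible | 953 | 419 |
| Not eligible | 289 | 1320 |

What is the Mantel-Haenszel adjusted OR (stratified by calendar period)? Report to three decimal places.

6.516

OR_MH = Σ(aᵢdᵢ/nᵢ) / Σ(bᵢcᵢ/nᵢ), where nᵢ is the stratum total.
Stratum 1 (2010–2014): n = 1115; a·d/n = 73·615/1115 = 40.2646; b·c/n = 322·105/1115 = 30.3229
Stratum 2 (2015–2019): n = 2981; a·d/n = 953·1320/2981 = 421.9926; b·c/n = 419·289/2981 = 40.6209
OR_MH = (40.2646 + 421.9926) / (30.3229 + 40.6209) = 462.2572 / 70.9438 = 6.51582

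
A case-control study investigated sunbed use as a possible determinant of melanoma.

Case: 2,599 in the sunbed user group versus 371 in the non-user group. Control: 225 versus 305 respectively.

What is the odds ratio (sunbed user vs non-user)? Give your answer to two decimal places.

9.50

From the description: a = 2599, b = 225, c = 371, d = 305.
OR = (a·d)/(b·c) = (2599 × 305) / (225 × 371) = 792695 / 83475 = 9.49620
The odds of melanoma are about 9.50 times as high in the sunbed user group.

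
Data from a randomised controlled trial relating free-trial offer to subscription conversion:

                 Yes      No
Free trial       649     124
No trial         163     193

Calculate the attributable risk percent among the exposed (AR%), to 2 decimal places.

Cells: a = 649, b = 124, c = 163, d = 193.
Risk in exposed = 649/773 = 0.83959; risk in unexposed = 163/356 = 0.45787.
RR = 0.83959/0.45787 = 1.83370
AR% = (RR − 1)/RR × 100 = (1.83370 − 1)/1.83370 × 100 = 45.4654%

45.47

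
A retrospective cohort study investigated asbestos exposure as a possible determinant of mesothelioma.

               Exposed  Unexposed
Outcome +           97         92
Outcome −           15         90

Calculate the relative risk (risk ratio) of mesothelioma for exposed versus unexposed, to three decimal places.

Reading the table with exposure as columns: a = 97 (Exposed, case), b = 15 (Exposed, non-case), c = 92 (Unexposed, case), d = 90.
Risk in exposed = 97/112 = 0.86607; risk in unexposed = 92/182 = 0.50549.
RR = 0.86607 / 0.50549 = 1.71332
The risk among the exposed is 1.71 times that among the unexposed.

1.713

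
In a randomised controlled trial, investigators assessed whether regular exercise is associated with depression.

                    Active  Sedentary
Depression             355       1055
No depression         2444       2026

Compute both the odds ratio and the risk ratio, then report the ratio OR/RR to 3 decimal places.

Reading the table with exposure as columns: a = 355 (Active, case), b = 2444 (Active, non-case), c = 1055 (Sedentary, case), d = 2026.
OR = (355·2026)/(2444·1055) = 719230/2578420 = 0.27894
Risk in exposed = 355/2799 = 0.12683; risk in unexposed = 1055/3081 = 0.34242; RR = 0.37039
OR/RR = 0.27894 / 0.37039 = 0.75309
The outcome is not rare, so the OR lies further from 1 than the RR.

0.753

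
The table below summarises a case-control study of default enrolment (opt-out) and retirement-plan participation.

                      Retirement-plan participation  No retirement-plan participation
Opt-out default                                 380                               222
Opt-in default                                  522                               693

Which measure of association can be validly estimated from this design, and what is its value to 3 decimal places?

2.272

Cells: a = 380, b = 222, c = 522, d = 693.
This is a case-control study: participants were sampled on outcome status, so risks in the source population cannot be estimated directly — relative risk is not valid here. The odds ratio is the appropriate measure.
OR = (a·d)/(b·c) = (380 × 693) / (222 × 522) = 263340 / 115884 = 2.27244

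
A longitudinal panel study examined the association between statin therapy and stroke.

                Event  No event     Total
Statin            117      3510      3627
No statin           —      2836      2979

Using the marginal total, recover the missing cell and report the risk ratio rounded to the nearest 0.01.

0.67

The missing cell is in the unexposed row: 2979 − 2836 = 143.
So a = 117, b = 3510, c = 143, d = 2836.
RR = [a/(a+b)] / [c/(c+d)] = (117/3627) / (143/2979) = 0.03226/0.04800 = 0.67201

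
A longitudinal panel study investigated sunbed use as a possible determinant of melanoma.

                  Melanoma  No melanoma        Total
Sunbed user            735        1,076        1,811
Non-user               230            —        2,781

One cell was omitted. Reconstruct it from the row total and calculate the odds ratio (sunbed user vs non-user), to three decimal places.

7.576

The missing cell is in the unexposed row: 2781 − 230 = 2551.
So a = 735, b = 1076, c = 230, d = 2551.
OR = (a·d)/(b·c) = (735 × 2551) / (1076 × 230) = 1874985 / 247480 = 7.57631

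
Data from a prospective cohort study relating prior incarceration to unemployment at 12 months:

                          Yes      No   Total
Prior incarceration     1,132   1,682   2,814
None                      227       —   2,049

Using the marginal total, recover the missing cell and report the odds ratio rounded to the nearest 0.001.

The missing cell is in the unexposed row: 2049 − 227 = 1822.
So a = 1132, b = 1682, c = 227, d = 1822.
OR = (a·d)/(b·c) = (1132 × 1822) / (1682 × 227) = 2062504 / 381814 = 5.40186

5.402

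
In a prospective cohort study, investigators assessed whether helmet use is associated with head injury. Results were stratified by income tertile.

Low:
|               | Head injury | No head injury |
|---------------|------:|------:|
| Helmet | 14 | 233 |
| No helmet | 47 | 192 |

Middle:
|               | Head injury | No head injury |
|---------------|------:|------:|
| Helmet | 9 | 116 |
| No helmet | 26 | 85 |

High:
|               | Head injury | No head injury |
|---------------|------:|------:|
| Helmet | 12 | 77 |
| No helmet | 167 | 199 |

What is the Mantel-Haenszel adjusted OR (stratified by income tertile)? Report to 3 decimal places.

0.221

OR_MH = Σ(aᵢdᵢ/nᵢ) / Σ(bᵢcᵢ/nᵢ), where nᵢ is the stratum total.
Stratum 1 (Low): n = 486; a·d/n = 14·192/486 = 5.5309; b·c/n = 233·47/486 = 22.5329
Stratum 2 (Middle): n = 236; a·d/n = 9·85/236 = 3.2415; b·c/n = 116·26/236 = 12.7797
Stratum 3 (High): n = 455; a·d/n = 12·199/455 = 5.2484; b·c/n = 77·167/455 = 28.2615
OR_MH = (5.5309 + 3.2415 + 5.2484) / (22.5329 + 12.7797 + 28.2615) = 14.0207 / 63.5741 = 0.22054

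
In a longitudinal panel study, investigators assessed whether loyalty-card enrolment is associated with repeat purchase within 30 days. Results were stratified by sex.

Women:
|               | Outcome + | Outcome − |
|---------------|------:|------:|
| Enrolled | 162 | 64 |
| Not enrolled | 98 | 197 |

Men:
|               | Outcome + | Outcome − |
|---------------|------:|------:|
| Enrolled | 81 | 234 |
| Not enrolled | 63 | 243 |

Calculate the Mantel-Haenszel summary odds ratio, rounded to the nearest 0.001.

OR_MH = Σ(aᵢdᵢ/nᵢ) / Σ(bᵢcᵢ/nᵢ), where nᵢ is the stratum total.
Stratum 1 (Women): n = 521; a·d/n = 162·197/521 = 61.2553; b·c/n = 64·98/521 = 12.0384
Stratum 2 (Men): n = 621; a·d/n = 81·243/621 = 31.6957; b·c/n = 234·63/621 = 23.7391
OR_MH = (61.2553 + 31.6957) / (12.0384 + 23.7391) = 92.9509 / 35.7775 = 2.59803

2.598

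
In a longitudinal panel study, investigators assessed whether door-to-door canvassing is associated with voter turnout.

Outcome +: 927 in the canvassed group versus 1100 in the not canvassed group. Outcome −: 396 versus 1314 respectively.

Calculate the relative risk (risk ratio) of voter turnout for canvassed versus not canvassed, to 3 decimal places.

From the description: a = 927, b = 396, c = 1100, d = 1314.
Risk in exposed = 927/1323 = 0.70068; risk in unexposed = 1100/2414 = 0.45568.
RR = 0.70068 / 0.45568 = 1.53767
The risk among the exposed is 1.54 times that among the unexposed.

1.538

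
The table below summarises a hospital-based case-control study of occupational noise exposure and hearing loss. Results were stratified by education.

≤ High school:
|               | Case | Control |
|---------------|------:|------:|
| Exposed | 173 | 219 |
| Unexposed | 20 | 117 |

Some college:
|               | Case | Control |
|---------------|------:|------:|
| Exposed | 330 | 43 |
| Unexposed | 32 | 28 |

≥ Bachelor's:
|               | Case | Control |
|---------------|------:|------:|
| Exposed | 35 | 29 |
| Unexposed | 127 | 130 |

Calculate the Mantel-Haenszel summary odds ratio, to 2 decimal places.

OR_MH = Σ(aᵢdᵢ/nᵢ) / Σ(bᵢcᵢ/nᵢ), where nᵢ is the stratum total.
Stratum 1 (≤ High school): n = 529; a·d/n = 173·117/529 = 38.2628; b·c/n = 219·20/529 = 8.2798
Stratum 2 (Some college): n = 433; a·d/n = 330·28/433 = 21.3395; b·c/n = 43·32/433 = 3.1778
Stratum 3 (≥ Bachelor's): n = 321; a·d/n = 35·130/321 = 14.1745; b·c/n = 29·127/321 = 11.4735
OR_MH = (38.2628 + 21.3395 + 14.1745) / (8.2798 + 3.1778 + 11.4735) = 73.7767 / 22.9311 = 3.21732

3.22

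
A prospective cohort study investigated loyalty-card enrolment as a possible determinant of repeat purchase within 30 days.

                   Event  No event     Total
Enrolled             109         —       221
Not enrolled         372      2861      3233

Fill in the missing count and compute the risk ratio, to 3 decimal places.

The missing cell is in the exposed row: 221 − 109 = 112.
So a = 109, b = 112, c = 372, d = 2861.
RR = [a/(a+b)] / [c/(c+d)] = (109/221) / (372/3233) = 0.49321/0.11506 = 4.28644

4.286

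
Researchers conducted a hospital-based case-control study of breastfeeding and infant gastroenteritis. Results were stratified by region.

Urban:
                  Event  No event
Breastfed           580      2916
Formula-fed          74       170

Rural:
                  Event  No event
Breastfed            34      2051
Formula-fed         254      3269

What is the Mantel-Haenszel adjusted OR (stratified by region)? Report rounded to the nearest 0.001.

OR_MH = Σ(aᵢdᵢ/nᵢ) / Σ(bᵢcᵢ/nᵢ), where nᵢ is the stratum total.
Stratum 1 (Urban): n = 3740; a·d/n = 580·170/3740 = 26.3636; b·c/n = 2916·74/3740 = 57.6963
Stratum 2 (Rural): n = 5608; a·d/n = 34·3269/5608 = 19.8192; b·c/n = 2051·254/5608 = 92.8948
OR_MH = (26.3636 + 19.8192) / (57.6963 + 92.8948) = 46.1828 / 150.5910 = 0.30668

0.307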